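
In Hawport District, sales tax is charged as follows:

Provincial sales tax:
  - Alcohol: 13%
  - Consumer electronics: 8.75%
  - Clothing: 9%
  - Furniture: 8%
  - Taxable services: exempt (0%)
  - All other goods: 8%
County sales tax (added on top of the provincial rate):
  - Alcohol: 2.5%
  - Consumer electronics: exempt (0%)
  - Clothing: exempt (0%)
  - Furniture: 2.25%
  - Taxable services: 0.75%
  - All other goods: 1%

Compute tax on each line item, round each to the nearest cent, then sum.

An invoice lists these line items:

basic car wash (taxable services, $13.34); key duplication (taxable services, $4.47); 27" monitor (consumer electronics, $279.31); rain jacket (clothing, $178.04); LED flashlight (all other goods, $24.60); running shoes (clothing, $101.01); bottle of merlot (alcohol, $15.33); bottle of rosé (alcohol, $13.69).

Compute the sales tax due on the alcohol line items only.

$4.50

Bottle of merlot $15.33: alcohol → 13% + 2.5% county = 15.5% → $2.38
Bottle of rosé $13.69: alcohol → 13% + 2.5% county = 15.5% → $2.12
Tax on alcohol = $2.38 + $2.12 = $4.50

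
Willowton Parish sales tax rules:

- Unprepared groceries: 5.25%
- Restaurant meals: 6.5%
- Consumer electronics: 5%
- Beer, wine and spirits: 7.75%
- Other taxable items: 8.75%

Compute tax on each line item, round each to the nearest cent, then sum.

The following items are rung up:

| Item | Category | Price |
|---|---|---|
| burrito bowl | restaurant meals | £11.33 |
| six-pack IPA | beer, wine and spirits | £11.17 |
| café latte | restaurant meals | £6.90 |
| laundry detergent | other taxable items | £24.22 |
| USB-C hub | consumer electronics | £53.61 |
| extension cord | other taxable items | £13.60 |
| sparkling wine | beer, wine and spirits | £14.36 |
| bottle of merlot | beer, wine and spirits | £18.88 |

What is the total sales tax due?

Burrito bowl £11.33: restaurant meals → 6.5% → £0.74
Six-pack IPA £11.17: beer, wine and spirits → 7.75% → £0.87
Café latte £6.90: restaurant meals → 6.5% → £0.45
Laundry detergent £24.22: other taxable items → 8.75% → £2.12
USB-C hub £53.61: consumer electronics → 5% → £2.68
Extension cord £13.60: other taxable items → 8.75% → £1.19
Sparkling wine £14.36: beer, wine and spirits → 7.75% → £1.11
Bottle of merlot £18.88: beer, wine and spirits → 7.75% → £1.46
Total tax = £0.74 + £0.87 + £0.45 + £2.12 + £2.68 + £1.19 + £1.11 + £1.46 = £10.62

£10.62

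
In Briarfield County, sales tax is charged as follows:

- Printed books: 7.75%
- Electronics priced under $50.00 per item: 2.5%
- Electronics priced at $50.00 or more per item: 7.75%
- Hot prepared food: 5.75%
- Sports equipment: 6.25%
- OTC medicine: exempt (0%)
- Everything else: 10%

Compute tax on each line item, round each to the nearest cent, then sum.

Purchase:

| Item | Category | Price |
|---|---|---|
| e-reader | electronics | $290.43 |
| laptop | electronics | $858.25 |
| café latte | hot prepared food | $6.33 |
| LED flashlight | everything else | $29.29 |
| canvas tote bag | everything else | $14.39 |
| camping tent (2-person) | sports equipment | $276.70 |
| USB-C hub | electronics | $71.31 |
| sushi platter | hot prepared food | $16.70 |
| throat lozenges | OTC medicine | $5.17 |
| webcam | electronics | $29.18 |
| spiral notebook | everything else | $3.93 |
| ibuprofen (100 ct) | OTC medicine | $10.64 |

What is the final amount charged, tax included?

$1730.97

E-reader $290.43: electronics, $50.00 or more → 7.75% → $22.51
Laptop $858.25: electronics, $50.00 or more → 7.75% → $66.51
Café latte $6.33: hot prepared food → 5.75% → $0.36
LED flashlight $29.29: everything else → 10% → $2.93
Canvas tote bag $14.39: everything else → 10% → $1.44
Camping tent (2-person) $276.70: sports equipment → 6.25% → $17.29
USB-C hub $71.31: electronics, $50.00 or more → 7.75% → $5.53
Sushi platter $16.70: hot prepared food → 5.75% → $0.96
Throat lozenges $5.17: OTC medicine → 0% → $0.00
Webcam $29.18: electronics, under $50.00 → 2.5% → $0.73
Spiral notebook $3.93: everything else → 10% → $0.39
Ibuprofen (100 ct) $10.64: OTC medicine → 0% → $0.00
Subtotal = $1612.32; tax = $118.65; total due = $1730.97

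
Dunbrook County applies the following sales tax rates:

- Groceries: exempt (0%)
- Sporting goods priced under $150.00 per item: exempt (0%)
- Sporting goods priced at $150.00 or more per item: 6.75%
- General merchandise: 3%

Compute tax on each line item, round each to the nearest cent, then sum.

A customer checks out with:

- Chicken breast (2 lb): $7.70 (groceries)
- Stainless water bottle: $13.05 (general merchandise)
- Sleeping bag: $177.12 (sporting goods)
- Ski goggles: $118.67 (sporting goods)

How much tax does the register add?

Chicken breast (2 lb) $7.70: groceries → 0% → $0.00
Stainless water bottle $13.05: general merchandise → 3% → $0.39
Sleeping bag $177.12: sporting goods, $150.00 or more → 6.75% → $11.96
Ski goggles $118.67: sporting goods, under $150.00 → 0% → $0.00
Total tax = $0.39 + $11.96 = $12.35

$12.35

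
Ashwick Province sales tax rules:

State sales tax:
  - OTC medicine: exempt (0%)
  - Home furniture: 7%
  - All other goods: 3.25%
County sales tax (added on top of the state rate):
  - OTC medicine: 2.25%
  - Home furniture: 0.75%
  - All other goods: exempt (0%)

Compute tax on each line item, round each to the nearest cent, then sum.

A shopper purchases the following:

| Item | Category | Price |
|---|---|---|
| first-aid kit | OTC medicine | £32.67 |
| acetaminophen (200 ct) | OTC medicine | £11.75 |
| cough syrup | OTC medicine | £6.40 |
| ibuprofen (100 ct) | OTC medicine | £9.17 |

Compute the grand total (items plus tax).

First-aid kit £32.67: OTC medicine → 0% + 2.25% county = 2.25% → £0.74
Acetaminophen (200 ct) £11.75: OTC medicine → 0% + 2.25% county = 2.25% → £0.26
Cough syrup £6.40: OTC medicine → 0% + 2.25% county = 2.25% → £0.14
Ibuprofen (100 ct) £9.17: OTC medicine → 0% + 2.25% county = 2.25% → £0.21
Subtotal = £59.99; tax = £1.35; total due = £61.34

£61.34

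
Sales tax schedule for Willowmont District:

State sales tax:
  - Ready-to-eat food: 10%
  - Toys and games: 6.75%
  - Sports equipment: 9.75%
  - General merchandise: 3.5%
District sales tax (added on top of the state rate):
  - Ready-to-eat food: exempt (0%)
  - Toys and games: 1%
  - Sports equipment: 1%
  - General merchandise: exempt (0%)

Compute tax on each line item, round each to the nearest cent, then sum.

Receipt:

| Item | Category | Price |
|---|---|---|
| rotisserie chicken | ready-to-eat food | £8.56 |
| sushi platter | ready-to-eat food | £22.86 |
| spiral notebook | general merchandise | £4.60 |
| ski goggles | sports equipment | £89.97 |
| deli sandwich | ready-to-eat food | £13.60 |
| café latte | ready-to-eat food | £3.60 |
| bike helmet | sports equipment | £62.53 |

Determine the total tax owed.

£21.42

Rotisserie chicken £8.56: ready-to-eat food → 10% + 0% district = 10% → £0.86
Sushi platter £22.86: ready-to-eat food → 10% + 0% district = 10% → £2.29
Spiral notebook £4.60: general merchandise → 3.5% + 0% district = 3.5% → £0.16
Ski goggles £89.97: sports equipment → 9.75% + 1% district = 10.75% → £9.67
Deli sandwich £13.60: ready-to-eat food → 10% + 0% district = 10% → £1.36
Café latte £3.60: ready-to-eat food → 10% + 0% district = 10% → £0.36
Bike helmet £62.53: sports equipment → 9.75% + 1% district = 10.75% → £6.72
Total tax = £0.86 + £2.29 + £0.16 + £9.67 + £1.36 + £0.36 + £6.72 = £21.42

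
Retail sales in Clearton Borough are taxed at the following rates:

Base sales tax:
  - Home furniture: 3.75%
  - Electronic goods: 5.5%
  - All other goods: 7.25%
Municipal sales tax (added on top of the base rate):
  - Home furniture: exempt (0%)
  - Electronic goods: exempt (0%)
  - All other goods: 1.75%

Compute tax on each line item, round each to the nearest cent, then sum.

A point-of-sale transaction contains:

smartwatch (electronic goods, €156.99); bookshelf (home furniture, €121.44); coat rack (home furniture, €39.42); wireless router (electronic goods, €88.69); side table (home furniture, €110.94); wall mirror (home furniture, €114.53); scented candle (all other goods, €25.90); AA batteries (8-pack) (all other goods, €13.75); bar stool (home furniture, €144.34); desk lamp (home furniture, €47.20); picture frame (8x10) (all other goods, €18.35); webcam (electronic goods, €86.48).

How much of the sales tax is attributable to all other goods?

Scented candle €25.90: all other goods → 7.25% + 1.75% municipal = 9% → €2.33
AA batteries (8-pack) €13.75: all other goods → 7.25% + 1.75% municipal = 9% → €1.24
Picture frame (8x10) €18.35: all other goods → 7.25% + 1.75% municipal = 9% → €1.65
Tax on all other goods = €2.33 + €1.24 + €1.65 = €5.22

€5.22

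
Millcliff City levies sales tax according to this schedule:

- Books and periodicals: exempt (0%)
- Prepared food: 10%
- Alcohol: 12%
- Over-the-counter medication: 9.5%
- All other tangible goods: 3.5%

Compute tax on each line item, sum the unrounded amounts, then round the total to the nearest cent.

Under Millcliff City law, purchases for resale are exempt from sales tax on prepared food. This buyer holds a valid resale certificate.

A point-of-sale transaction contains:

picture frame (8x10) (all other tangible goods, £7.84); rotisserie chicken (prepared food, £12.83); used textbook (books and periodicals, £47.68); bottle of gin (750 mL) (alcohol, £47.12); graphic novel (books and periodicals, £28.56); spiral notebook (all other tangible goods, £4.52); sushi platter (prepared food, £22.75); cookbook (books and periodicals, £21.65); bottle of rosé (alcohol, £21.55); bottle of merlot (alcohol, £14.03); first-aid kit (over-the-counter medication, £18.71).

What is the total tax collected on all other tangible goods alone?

Picture frame (8x10) £7.84: all other tangible goods → 3.5% → £0.2744
Spiral notebook £4.52: all other tangible goods → 3.5% → £0.1582
Tax on all other tangible goods: unrounded sum = £0.4326 → £0.43

£0.43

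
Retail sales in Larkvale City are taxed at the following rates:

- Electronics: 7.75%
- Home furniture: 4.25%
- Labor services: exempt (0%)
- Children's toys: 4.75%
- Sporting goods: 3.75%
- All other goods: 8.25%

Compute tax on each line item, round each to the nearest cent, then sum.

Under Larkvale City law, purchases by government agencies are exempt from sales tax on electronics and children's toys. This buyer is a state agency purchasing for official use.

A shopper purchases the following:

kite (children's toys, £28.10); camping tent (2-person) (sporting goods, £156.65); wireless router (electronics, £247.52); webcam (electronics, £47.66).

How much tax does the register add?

Kite £28.10: children's toys, buyer-exempt → 0% → £0.00
Camping tent (2-person) £156.65: sporting goods → 3.75% → £5.87
Wireless router £247.52: electronics, buyer-exempt → 0% → £0.00
Webcam £47.66: electronics, buyer-exempt → 0% → £0.00
Total tax = £5.87

£5.87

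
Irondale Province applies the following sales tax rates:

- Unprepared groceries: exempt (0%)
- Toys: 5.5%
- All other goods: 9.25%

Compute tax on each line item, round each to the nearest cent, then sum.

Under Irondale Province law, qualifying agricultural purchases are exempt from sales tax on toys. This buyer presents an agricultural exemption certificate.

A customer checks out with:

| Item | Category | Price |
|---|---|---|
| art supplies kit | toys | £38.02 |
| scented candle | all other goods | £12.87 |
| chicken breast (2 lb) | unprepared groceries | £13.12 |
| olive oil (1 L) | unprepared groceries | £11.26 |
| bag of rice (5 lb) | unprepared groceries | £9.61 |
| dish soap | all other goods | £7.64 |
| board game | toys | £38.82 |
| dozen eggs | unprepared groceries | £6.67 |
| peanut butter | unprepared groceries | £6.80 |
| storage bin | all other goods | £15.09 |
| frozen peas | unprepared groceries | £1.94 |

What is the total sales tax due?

£3.30

Art supplies kit £38.02: toys, buyer-exempt → 0% → £0.00
Scented candle £12.87: all other goods → 9.25% → £1.19
Chicken breast (2 lb) £13.12: unprepared groceries → 0% → £0.00
Olive oil (1 L) £11.26: unprepared groceries → 0% → £0.00
Bag of rice (5 lb) £9.61: unprepared groceries → 0% → £0.00
Dish soap £7.64: all other goods → 9.25% → £0.71
Board game £38.82: toys, buyer-exempt → 0% → £0.00
Dozen eggs £6.67: unprepared groceries → 0% → £0.00
Peanut butter £6.80: unprepared groceries → 0% → £0.00
Storage bin £15.09: all other goods → 9.25% → £1.40
Frozen peas £1.94: unprepared groceries → 0% → £0.00
Total tax = £1.19 + £0.71 + £1.40 = £3.30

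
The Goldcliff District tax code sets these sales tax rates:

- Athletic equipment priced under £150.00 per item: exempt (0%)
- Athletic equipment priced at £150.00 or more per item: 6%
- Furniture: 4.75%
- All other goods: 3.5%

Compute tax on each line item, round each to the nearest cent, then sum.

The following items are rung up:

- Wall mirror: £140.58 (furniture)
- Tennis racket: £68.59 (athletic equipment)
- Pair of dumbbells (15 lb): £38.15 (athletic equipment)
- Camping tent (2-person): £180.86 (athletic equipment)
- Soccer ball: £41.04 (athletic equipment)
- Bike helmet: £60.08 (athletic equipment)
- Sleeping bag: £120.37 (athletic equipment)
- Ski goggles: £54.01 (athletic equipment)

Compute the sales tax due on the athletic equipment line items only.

£10.85

Tennis racket £68.59: athletic equipment, under £150.00 → 0% → £0.00
Pair of dumbbells (15 lb) £38.15: athletic equipment, under £150.00 → 0% → £0.00
Camping tent (2-person) £180.86: athletic equipment, £150.00 or more → 6% → £10.85
Soccer ball £41.04: athletic equipment, under £150.00 → 0% → £0.00
Bike helmet £60.08: athletic equipment, under £150.00 → 0% → £0.00
Sleeping bag £120.37: athletic equipment, under £150.00 → 0% → £0.00
Ski goggles £54.01: athletic equipment, under £150.00 → 0% → £0.00
Tax on athletic equipment = £0.00 + £0.00 + £10.85 + £0.00 + £0.00 + £0.00 + £0.00 = £10.85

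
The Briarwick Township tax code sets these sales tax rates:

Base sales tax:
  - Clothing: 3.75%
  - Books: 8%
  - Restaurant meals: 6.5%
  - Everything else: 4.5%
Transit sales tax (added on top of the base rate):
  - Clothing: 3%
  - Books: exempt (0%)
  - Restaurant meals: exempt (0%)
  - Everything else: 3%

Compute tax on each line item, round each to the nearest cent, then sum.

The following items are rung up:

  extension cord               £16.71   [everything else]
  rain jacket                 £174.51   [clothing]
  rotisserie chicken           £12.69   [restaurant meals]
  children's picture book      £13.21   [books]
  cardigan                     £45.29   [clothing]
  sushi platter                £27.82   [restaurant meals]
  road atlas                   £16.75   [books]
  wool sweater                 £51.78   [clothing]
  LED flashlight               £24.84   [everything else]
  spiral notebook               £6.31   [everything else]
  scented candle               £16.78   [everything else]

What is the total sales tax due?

Extension cord £16.71: everything else → 4.5% + 3% transit = 7.5% → £1.25
Rain jacket £174.51: clothing → 3.75% + 3% transit = 6.75% → £11.78
Rotisserie chicken £12.69: restaurant meals → 6.5% + 0% transit = 6.5% → £0.82
Children's picture book £13.21: books → 8% + 0% transit = 8% → £1.06
Cardigan £45.29: clothing → 3.75% + 3% transit = 6.75% → £3.06
Sushi platter £27.82: restaurant meals → 6.5% + 0% transit = 6.5% → £1.81
Road atlas £16.75: books → 8% + 0% transit = 8% → £1.34
Wool sweater £51.78: clothing → 3.75% + 3% transit = 6.75% → £3.50
LED flashlight £24.84: everything else → 4.5% + 3% transit = 7.5% → £1.86
Spiral notebook £6.31: everything else → 4.5% + 3% transit = 7.5% → £0.47
Scented candle £16.78: everything else → 4.5% + 3% transit = 7.5% → £1.26
Total tax = £1.25 + £11.78 + £0.82 + £1.06 + £3.06 + £1.81 + £1.34 + £3.50 + £1.86 + £0.47 + £1.26 = £28.21

£28.21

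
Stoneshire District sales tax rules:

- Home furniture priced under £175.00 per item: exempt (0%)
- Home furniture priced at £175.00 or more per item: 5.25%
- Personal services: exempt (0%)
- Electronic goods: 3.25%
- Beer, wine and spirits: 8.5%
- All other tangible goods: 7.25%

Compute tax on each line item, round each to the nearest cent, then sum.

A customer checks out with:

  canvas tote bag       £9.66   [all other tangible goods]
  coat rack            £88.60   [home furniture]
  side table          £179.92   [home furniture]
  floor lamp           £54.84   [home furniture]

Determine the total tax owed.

£10.15

Canvas tote bag £9.66: all other tangible goods → 7.25% → £0.70
Coat rack £88.60: home furniture, under £175.00 → 0% → £0.00
Side table £179.92: home furniture, £175.00 or more → 5.25% → £9.45
Floor lamp £54.84: home furniture, under £175.00 → 0% → £0.00
Total tax = £0.70 + £9.45 = £10.15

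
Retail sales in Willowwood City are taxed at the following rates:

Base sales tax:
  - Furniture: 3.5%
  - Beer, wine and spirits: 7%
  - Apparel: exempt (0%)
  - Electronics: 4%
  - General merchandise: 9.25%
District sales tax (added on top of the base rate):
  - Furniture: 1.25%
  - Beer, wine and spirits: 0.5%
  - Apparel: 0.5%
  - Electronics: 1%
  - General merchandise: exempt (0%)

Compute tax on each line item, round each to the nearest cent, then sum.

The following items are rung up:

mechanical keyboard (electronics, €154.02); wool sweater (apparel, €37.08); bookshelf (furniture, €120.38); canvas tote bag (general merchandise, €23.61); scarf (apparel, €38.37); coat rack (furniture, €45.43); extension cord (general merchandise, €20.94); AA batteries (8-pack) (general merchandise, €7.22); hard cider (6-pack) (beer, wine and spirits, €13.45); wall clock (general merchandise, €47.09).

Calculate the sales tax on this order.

Mechanical keyboard €154.02: electronics → 4% + 1% district = 5% → €7.70
Wool sweater €37.08: apparel → 0% + 0.5% district = 0.5% → €0.19
Bookshelf €120.38: furniture → 3.5% + 1.25% district = 4.75% → €5.72
Canvas tote bag €23.61: general merchandise → 9.25% + 0% district = 9.25% → €2.18
Scarf €38.37: apparel → 0% + 0.5% district = 0.5% → €0.19
Coat rack €45.43: furniture → 3.5% + 1.25% district = 4.75% → €2.16
Extension cord €20.94: general merchandise → 9.25% + 0% district = 9.25% → €1.94
AA batteries (8-pack) €7.22: general merchandise → 9.25% + 0% district = 9.25% → €0.67
Hard cider (6-pack) €13.45: beer, wine and spirits → 7% + 0.5% district = 7.5% → €1.01
Wall clock €47.09: general merchandise → 9.25% + 0% district = 9.25% → €4.36
Total tax = €7.70 + €0.19 + €5.72 + €2.18 + €0.19 + €2.16 + €1.94 + €0.67 + €1.01 + €4.36 = €26.12

€26.12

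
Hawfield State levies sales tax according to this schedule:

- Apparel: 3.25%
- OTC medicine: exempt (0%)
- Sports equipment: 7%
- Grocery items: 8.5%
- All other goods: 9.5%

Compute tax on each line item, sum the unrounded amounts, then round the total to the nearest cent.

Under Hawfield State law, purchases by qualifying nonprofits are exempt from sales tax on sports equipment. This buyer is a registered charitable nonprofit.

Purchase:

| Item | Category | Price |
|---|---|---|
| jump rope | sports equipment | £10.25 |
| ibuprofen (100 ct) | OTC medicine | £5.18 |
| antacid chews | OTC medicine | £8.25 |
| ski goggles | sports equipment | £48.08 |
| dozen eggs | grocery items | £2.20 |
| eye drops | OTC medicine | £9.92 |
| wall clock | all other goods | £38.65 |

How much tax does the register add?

£3.86

Jump rope £10.25: sports equipment, buyer-exempt → 0% → £0.00
Ibuprofen (100 ct) £5.18: OTC medicine → 0% → £0.00
Antacid chews £8.25: OTC medicine → 0% → £0.00
Ski goggles £48.08: sports equipment, buyer-exempt → 0% → £0.00
Dozen eggs £2.20: grocery items → 8.5% → £0.187
Eye drops £9.92: OTC medicine → 0% → £0.00
Wall clock £38.65: all other goods → 9.5% → £3.67175
Unrounded tax sum = £3.85875 → £3.86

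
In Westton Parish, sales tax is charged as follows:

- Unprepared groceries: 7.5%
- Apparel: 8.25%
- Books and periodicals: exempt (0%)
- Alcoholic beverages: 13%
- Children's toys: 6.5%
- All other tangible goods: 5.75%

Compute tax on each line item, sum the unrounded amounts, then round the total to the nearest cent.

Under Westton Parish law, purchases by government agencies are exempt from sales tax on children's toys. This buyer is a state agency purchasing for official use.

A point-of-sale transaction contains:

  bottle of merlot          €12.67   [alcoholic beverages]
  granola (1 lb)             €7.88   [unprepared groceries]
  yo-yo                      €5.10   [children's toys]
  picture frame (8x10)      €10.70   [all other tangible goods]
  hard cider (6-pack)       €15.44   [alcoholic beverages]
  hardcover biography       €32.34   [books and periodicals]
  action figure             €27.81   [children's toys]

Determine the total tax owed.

Bottle of merlot €12.67: alcoholic beverages → 13% → €1.6471
Granola (1 lb) €7.88: unprepared groceries → 7.5% → €0.591
Yo-yo €5.10: children's toys, buyer-exempt → 0% → €0.00
Picture frame (8x10) €10.70: all other tangible goods → 5.75% → €0.61525
Hard cider (6-pack) €15.44: alcoholic beverages → 13% → €2.0072
Hardcover biography €32.34: books and periodicals → 0% → €0.00
Action figure €27.81: children's toys, buyer-exempt → 0% → €0.00
Unrounded tax sum = €4.86055 → €4.86

€4.86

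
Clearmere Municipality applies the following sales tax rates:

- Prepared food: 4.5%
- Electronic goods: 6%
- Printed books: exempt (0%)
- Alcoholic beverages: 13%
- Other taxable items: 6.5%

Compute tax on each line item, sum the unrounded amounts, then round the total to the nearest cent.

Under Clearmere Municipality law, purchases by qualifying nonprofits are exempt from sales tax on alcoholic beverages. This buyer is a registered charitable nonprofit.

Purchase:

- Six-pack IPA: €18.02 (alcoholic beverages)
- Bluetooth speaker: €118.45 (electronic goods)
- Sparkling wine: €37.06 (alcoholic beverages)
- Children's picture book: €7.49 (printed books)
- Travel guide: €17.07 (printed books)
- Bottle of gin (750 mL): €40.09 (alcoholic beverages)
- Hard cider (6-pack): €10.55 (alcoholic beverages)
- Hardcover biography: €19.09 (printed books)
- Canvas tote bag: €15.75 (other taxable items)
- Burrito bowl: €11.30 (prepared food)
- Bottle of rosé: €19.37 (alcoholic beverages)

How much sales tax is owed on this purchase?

€8.64

Six-pack IPA €18.02: alcoholic beverages, buyer-exempt → 0% → €0.00
Bluetooth speaker €118.45: electronic goods → 6% → €7.107
Sparkling wine €37.06: alcoholic beverages, buyer-exempt → 0% → €0.00
Children's picture book €7.49: printed books → 0% → €0.00
Travel guide €17.07: printed books → 0% → €0.00
Bottle of gin (750 mL) €40.09: alcoholic beverages, buyer-exempt → 0% → €0.00
Hard cider (6-pack) €10.55: alcoholic beverages, buyer-exempt → 0% → €0.00
Hardcover biography €19.09: printed books → 0% → €0.00
Canvas tote bag €15.75: other taxable items → 6.5% → €1.02375
Burrito bowl €11.30: prepared food → 4.5% → €0.5085
Bottle of rosé €19.37: alcoholic beverages, buyer-exempt → 0% → €0.00
Unrounded tax sum = €8.63925 → €8.64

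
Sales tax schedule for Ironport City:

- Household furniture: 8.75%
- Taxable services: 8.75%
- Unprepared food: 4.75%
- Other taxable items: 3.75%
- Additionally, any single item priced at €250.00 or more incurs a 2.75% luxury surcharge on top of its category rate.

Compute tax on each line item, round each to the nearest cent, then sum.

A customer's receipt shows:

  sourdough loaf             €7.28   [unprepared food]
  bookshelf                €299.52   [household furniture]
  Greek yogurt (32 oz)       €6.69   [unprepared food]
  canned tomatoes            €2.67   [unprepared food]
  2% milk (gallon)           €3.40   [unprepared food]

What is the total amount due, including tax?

Sourdough loaf €7.28: unprepared food → 4.75% → €0.35
Bookshelf €299.52: household furniture → 8.75% + 2.75% surcharge = 11.5% → €34.44
Greek yogurt (32 oz) €6.69: unprepared food → 4.75% → €0.32
Canned tomatoes €2.67: unprepared food → 4.75% → €0.13
2% milk (gallon) €3.40: unprepared food → 4.75% → €0.16
Subtotal = €319.56; tax = €35.40; total due = €354.96

€354.96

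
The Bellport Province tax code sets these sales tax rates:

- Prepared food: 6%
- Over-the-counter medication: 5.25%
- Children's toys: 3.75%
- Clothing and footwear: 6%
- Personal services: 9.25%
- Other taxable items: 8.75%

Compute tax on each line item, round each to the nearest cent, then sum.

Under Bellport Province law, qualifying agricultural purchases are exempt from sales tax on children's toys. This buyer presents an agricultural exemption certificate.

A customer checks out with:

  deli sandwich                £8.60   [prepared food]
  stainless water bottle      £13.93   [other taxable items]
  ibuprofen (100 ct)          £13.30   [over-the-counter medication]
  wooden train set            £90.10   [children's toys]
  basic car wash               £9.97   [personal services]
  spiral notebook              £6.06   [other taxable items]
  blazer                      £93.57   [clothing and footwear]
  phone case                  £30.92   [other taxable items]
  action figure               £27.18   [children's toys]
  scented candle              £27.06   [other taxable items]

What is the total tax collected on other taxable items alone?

£6.83

Stainless water bottle £13.93: other taxable items → 8.75% → £1.22
Spiral notebook £6.06: other taxable items → 8.75% → £0.53
Phone case £30.92: other taxable items → 8.75% → £2.71
Scented candle £27.06: other taxable items → 8.75% → £2.37
Tax on other taxable items = £1.22 + £0.53 + £2.71 + £2.37 = £6.83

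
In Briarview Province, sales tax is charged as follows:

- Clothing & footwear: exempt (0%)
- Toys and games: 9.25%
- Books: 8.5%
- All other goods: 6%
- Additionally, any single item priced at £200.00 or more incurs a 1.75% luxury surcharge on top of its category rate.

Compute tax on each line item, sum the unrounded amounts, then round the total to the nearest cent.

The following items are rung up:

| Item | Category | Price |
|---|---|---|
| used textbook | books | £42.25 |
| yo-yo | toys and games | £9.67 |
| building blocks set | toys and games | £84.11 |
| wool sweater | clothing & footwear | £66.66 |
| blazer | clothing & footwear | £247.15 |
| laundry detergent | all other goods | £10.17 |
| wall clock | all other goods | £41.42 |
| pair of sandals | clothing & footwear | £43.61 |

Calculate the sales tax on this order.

£19.69

Used textbook £42.25: books → 8.5% → £3.59125
Yo-yo £9.67: toys and games → 9.25% → £0.894475
Building blocks set £84.11: toys and games → 9.25% → £7.780175
Wool sweater £66.66: clothing & footwear → 0% → £0.00
Blazer £247.15: clothing & footwear → 0% + 1.75% surcharge = 1.75% → £4.325125
Laundry detergent £10.17: all other goods → 6% → £0.6102
Wall clock £41.42: all other goods → 6% → £2.4852
Pair of sandals £43.61: clothing & footwear → 0% → £0.00
Unrounded tax sum = £19.686425 → £19.69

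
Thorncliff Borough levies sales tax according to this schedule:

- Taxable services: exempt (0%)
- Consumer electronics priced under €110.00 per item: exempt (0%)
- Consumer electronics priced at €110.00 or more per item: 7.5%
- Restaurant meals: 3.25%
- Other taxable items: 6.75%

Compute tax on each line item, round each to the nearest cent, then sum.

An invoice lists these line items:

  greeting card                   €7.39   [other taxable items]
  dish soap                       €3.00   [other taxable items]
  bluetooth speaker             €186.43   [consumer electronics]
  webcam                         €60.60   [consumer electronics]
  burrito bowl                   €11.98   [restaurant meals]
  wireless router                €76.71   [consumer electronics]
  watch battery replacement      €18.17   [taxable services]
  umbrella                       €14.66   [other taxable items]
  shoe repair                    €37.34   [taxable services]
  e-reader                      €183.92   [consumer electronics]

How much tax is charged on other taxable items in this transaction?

€1.69

Greeting card €7.39: other taxable items → 6.75% → €0.50
Dish soap €3.00: other taxable items → 6.75% → €0.20
Umbrella €14.66: other taxable items → 6.75% → €0.99
Tax on other taxable items = €0.50 + €0.20 + €0.99 = €1.69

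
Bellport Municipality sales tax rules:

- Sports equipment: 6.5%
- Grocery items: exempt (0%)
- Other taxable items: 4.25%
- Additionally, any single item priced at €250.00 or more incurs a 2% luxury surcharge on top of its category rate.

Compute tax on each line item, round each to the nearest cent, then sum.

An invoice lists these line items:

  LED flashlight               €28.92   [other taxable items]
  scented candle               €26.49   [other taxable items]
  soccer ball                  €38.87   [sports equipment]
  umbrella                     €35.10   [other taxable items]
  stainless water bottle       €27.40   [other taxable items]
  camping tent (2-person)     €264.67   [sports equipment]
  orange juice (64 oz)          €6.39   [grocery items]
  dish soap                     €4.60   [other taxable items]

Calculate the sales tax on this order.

€30.24

LED flashlight €28.92: other taxable items → 4.25% → €1.23
Scented candle €26.49: other taxable items → 4.25% → €1.13
Soccer ball €38.87: sports equipment → 6.5% → €2.53
Umbrella €35.10: other taxable items → 4.25% → €1.49
Stainless water bottle €27.40: other taxable items → 4.25% → €1.16
Camping tent (2-person) €264.67: sports equipment → 6.5% + 2% surcharge = 8.5% → €22.50
Orange juice (64 oz) €6.39: grocery items → 0% → €0.00
Dish soap €4.60: other taxable items → 4.25% → €0.20
Total tax = €1.23 + €1.13 + €2.53 + €1.49 + €1.16 + €22.50 + €0.20 = €30.24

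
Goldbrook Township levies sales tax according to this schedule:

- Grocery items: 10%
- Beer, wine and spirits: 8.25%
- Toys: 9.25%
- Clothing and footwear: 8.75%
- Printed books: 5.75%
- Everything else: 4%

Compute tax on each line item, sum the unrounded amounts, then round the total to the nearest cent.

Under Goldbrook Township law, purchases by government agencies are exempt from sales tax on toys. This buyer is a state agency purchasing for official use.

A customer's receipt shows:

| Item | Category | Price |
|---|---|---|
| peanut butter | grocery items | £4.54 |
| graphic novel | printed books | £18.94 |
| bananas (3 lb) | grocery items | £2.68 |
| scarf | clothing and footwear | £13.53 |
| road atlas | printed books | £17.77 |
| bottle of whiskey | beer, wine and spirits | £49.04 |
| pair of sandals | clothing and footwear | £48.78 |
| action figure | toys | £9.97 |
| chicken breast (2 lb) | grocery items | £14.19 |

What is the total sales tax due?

Peanut butter £4.54: grocery items → 10% → £0.454
Graphic novel £18.94: printed books → 5.75% → £1.08905
Bananas (3 lb) £2.68: grocery items → 10% → £0.268
Scarf £13.53: clothing and footwear → 8.75% → £1.183875
Road atlas £17.77: printed books → 5.75% → £1.021775
Bottle of whiskey £49.04: beer, wine and spirits → 8.25% → £4.0458
Pair of sandals £48.78: clothing and footwear → 8.75% → £4.26825
Action figure £9.97: toys, buyer-exempt → 0% → £0.00
Chicken breast (2 lb) £14.19: grocery items → 10% → £1.419
Unrounded tax sum = £13.74975 → £13.75

£13.75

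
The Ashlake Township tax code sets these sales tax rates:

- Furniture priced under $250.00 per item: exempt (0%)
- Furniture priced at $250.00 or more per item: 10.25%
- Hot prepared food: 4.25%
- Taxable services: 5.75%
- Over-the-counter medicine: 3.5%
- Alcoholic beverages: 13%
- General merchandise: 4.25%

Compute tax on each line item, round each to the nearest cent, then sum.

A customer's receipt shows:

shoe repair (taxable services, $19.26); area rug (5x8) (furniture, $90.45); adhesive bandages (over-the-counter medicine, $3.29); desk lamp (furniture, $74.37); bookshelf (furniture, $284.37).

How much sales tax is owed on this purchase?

Shoe repair $19.26: taxable services → 5.75% → $1.11
Area rug (5x8) $90.45: furniture, under $250.00 → 0% → $0.00
Adhesive bandages $3.29: over-the-counter medicine → 3.5% → $0.12
Desk lamp $74.37: furniture, under $250.00 → 0% → $0.00
Bookshelf $284.37: furniture, $250.00 or more → 10.25% → $29.15
Total tax = $1.11 + $0.12 + $29.15 = $30.38

$30.38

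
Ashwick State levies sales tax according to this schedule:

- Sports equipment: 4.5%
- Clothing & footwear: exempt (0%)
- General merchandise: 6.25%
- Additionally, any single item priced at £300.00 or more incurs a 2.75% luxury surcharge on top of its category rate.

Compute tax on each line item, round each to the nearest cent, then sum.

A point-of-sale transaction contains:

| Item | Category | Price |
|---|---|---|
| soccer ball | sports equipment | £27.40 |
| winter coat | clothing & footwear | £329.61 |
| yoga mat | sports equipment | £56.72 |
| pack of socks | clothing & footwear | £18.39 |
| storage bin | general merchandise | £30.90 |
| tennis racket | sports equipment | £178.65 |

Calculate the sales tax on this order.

Soccer ball £27.40: sports equipment → 4.5% → £1.23
Winter coat £329.61: clothing & footwear → 0% + 2.75% surcharge = 2.75% → £9.06
Yoga mat £56.72: sports equipment → 4.5% → £2.55
Pack of socks £18.39: clothing & footwear → 0% → £0.00
Storage bin £30.90: general merchandise → 6.25% → £1.93
Tennis racket £178.65: sports equipment → 4.5% → £8.04
Total tax = £1.23 + £9.06 + £2.55 + £1.93 + £8.04 = £22.81

£22.81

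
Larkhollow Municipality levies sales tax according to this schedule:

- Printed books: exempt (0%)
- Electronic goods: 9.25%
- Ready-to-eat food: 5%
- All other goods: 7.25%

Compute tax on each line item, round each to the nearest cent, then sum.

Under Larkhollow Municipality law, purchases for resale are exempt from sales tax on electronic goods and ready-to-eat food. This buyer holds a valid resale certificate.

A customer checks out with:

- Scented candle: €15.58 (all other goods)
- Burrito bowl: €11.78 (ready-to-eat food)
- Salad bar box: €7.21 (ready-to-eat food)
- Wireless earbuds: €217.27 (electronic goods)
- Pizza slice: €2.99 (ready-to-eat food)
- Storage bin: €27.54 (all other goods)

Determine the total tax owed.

Scented candle €15.58: all other goods → 7.25% → €1.13
Burrito bowl €11.78: ready-to-eat food, buyer-exempt → 0% → €0.00
Salad bar box €7.21: ready-to-eat food, buyer-exempt → 0% → €0.00
Wireless earbuds €217.27: electronic goods, buyer-exempt → 0% → €0.00
Pizza slice €2.99: ready-to-eat food, buyer-exempt → 0% → €0.00
Storage bin €27.54: all other goods → 7.25% → €2.00
Total tax = €1.13 + €2.00 = €3.13

€3.13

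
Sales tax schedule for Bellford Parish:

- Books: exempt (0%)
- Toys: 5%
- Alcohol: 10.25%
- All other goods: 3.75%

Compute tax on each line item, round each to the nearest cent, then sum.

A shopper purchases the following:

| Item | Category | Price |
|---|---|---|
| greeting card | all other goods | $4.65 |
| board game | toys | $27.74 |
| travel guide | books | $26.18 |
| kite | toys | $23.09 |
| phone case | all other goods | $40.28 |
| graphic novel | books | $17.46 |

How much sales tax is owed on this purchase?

Greeting card $4.65: all other goods → 3.75% → $0.17
Board game $27.74: toys → 5% → $1.39
Travel guide $26.18: books → 0% → $0.00
Kite $23.09: toys → 5% → $1.15
Phone case $40.28: all other goods → 3.75% → $1.51
Graphic novel $17.46: books → 0% → $0.00
Total tax = $0.17 + $1.39 + $1.15 + $1.51 = $4.22

$4.22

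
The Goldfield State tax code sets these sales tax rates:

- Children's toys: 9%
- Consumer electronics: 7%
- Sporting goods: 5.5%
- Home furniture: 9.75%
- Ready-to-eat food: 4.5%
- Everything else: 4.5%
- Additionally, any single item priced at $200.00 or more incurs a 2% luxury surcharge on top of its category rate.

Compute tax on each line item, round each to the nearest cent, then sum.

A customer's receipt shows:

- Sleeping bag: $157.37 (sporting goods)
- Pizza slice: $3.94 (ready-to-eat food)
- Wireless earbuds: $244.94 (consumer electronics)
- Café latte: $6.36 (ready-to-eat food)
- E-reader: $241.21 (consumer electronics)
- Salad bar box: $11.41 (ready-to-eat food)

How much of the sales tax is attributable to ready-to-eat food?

Pizza slice $3.94: ready-to-eat food → 4.5% → $0.18
Café latte $6.36: ready-to-eat food → 4.5% → $0.29
Salad bar box $11.41: ready-to-eat food → 4.5% → $0.51
Tax on ready-to-eat food = $0.18 + $0.29 + $0.51 = $0.98

$0.98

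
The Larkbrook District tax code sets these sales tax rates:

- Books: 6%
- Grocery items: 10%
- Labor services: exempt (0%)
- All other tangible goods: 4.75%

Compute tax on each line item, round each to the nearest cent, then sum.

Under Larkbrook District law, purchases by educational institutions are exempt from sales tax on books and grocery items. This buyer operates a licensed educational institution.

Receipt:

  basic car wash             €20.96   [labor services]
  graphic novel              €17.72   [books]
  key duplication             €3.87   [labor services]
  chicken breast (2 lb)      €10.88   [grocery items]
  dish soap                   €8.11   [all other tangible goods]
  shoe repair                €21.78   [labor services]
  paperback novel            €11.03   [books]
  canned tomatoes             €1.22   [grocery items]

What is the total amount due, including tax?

Basic car wash €20.96: labor services → 0% → €0.00
Graphic novel €17.72: books, buyer-exempt → 0% → €0.00
Key duplication €3.87: labor services → 0% → €0.00
Chicken breast (2 lb) €10.88: grocery items, buyer-exempt → 0% → €0.00
Dish soap €8.11: all other tangible goods → 4.75% → €0.39
Shoe repair €21.78: labor services → 0% → €0.00
Paperback novel €11.03: books, buyer-exempt → 0% → €0.00
Canned tomatoes €1.22: grocery items, buyer-exempt → 0% → €0.00
Subtotal = €95.57; tax = €0.39; total due = €95.96

€95.96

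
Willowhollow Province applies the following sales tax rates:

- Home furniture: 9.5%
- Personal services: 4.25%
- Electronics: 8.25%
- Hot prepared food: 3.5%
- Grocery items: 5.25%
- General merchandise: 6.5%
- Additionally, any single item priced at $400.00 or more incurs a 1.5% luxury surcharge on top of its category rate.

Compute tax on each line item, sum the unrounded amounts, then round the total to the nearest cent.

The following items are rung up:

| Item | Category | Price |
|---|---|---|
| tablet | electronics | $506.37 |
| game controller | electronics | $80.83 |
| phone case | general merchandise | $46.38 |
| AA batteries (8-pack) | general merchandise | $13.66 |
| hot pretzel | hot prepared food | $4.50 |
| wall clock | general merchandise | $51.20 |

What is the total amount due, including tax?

Tablet $506.37: electronics → 8.25% + 1.5% surcharge = 9.75% → $49.371075
Game controller $80.83: electronics → 8.25% → $6.668475
Phone case $46.38: general merchandise → 6.5% → $3.0147
AA batteries (8-pack) $13.66: general merchandise → 6.5% → $0.8879
Hot pretzel $4.50: hot prepared food → 3.5% → $0.1575
Wall clock $51.20: general merchandise → 6.5% → $3.328
Subtotal = $702.94; unrounded tax = $63.42765 → $63.43; total due = $766.37

$766.37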